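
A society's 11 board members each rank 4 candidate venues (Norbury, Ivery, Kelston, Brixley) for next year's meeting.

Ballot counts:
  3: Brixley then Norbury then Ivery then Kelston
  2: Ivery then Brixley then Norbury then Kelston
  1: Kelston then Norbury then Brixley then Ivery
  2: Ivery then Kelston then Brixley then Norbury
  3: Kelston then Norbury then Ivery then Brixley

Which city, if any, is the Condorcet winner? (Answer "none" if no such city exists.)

Pairwise majorities:
Norbury vs Ivery: Norbury preferred on 3+1+3 = 7 ballots; Norbury wins 7–4.
Norbury vs Kelston: 5 to 6, Kelston.
Norbury vs Brixley: Norbury is ranked higher on 1+3 = 4 ballots, Brixley on 7. Brixley wins 7–4.
Ivery vs Kelston: 3+2+2 = 7 for Ivery, 4 for Kelston — Ivery by 7–4.
Ivery vs Brixley: 2+2+3 = 7 for Ivery, 4 for Brixley — Ivery by 7–4.
Kelston vs Brixley: Kelston, 6–5.
Every city loses at least once (Norbury loses to Kelston; Ivery loses to Norbury; Kelston loses to Ivery; Brixley loses to Ivery). The majority relation contains the cycle Norbury beats Ivery beats Kelston beats Norbury, so there is no Condorcet winner.

none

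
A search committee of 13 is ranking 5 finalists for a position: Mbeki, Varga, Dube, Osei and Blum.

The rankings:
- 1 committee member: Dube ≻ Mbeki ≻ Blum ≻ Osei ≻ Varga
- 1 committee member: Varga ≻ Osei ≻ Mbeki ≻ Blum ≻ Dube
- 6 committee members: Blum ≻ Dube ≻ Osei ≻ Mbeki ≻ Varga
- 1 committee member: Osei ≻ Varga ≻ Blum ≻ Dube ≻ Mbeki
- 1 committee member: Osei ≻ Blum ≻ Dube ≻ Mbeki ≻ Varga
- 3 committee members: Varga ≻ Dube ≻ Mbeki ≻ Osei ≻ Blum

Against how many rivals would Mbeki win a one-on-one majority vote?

1

Mbeki against each rival (13 committee members):
Mbeki–Varga: Mbeki 8–5.
Mbeki vs Dube: Mbeki preferred on 1 ballot; Dube wins 12–1.
Mbeki vs Osei: Osei wins 9–4.
Mbeki vs Blum: Mbeki preferred on 1+1+3 = 5 ballots; Blum wins 8–5.
Mbeki beats Varga; loses to Dube, Osei, Blum — 1 pairwise win.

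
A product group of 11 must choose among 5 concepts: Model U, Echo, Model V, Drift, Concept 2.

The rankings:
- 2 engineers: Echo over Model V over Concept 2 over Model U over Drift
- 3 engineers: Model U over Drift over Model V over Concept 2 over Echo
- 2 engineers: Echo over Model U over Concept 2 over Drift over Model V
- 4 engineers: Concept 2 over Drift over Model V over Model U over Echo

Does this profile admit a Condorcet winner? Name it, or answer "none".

Concept 2

Check each pair by majority over 11 ballots:
Model U vs Echo: 3+4 = 7 for Model U, 4 for Echo — Model U by 7–4.
Model U vs Model V: 5 to 6, Model V.
Model U vs Drift: Model U preferred on 2+3+2 = 7 ballots; Model U wins 7–4.
Model U vs Concept 2: Model U preferred on 3+2 = 5 ballots; Concept 2 wins 6–5.
Echo vs Model V: Echo preferred on 2+2 = 4 ballots; Model V wins 7–4.
Echo vs Drift: Echo preferred on 2+2 = 4 ballots; Drift wins 7–4.
Echo vs Concept 2: Echo preferred on 2+2 = 4 ballots; Concept 2 wins 7–4.
Model V vs Drift: Model V is ranked higher on 2 ballots, Drift on 9. Drift wins 9–2.
Model V vs Concept 2: 5 to 6, Concept 2.
Drift vs Concept 2: 3 for Drift, 8 for Concept 2 — Concept 2 by 8–3.
Only Concept 2 has no losses; Concept 2 is the Condorcet winner.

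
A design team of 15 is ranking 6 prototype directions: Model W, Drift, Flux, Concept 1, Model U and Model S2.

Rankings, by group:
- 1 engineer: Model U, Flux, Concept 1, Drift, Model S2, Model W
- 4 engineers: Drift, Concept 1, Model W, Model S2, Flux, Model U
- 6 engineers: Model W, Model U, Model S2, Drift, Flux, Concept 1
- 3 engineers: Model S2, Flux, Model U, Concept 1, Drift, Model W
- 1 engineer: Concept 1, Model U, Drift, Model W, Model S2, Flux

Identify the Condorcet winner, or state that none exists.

Check each pair by majority over 15 ballots:
Model W vs Drift: Model W is ranked higher on 6 ballots, Drift on 9. Drift wins 9–6.
Model W vs Flux: 11 to 4, Model W.
Model W vs Concept 1: 6 to 9, Concept 1.
Model W vs Model U: Model W preferred on 4+6 = 10 ballots; Model W wins 10–5.
Model W vs Model S2: 4+6+1 = 11 for Model W, 4 for Model S2 — Model W by 11–4.
Drift vs Flux: Drift is ranked higher on 4+6+1 = 11 ballots, Flux on 4. Drift wins 11–4.
Drift vs Concept 1: Drift is ranked higher on 4+6 = 10 ballots, Concept 1 on 5. Drift wins 10–5.
Drift vs Model U: Drift is ranked higher on 4 ballots, Model U on 11. Model U wins 11–4.
Drift vs Model S2: 6 to 9, Model S2.
Flux vs Concept 1: 1+6+3 = 10 for Flux, 5 for Concept 1 — Flux by 10–5.
Flux vs Model U: Flux preferred on 4+3 = 7 ballots; Model U wins 8–7.
Flux vs Model S2: 1 for Flux, 14 for Model S2 — Model S2 by 14–1.
Concept 1 vs Model U: Concept 1 is ranked higher on 4+1 = 5 ballots, Model U on 10. Model U wins 10–5.
Concept 1 vs Model S2: Concept 1 is ranked higher on 1+4+1 = 6 ballots, Model S2 on 9. Model S2 wins 9–6.
Model U vs Model S2: Model U preferred on 1+6+1 = 8 ballots; Model U wins 8–7.
Every design loses at least once (Model W loses to Drift; Drift loses to Model U; Flux loses to Model W; Concept 1 loses to Drift; Model U loses to Model W; Model S2 loses to Model W). The majority relation contains the cycle Model W beats Flux beats Concept 1 beats Model W, so there is no Condorcet winner.

none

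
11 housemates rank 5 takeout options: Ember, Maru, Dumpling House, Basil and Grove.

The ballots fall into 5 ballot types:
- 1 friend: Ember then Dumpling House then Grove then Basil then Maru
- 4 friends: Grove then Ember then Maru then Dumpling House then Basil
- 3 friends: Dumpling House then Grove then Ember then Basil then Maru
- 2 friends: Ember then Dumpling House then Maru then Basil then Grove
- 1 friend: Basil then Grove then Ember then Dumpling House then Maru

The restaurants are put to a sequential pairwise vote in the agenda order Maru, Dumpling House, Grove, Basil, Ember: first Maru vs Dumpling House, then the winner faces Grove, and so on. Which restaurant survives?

Round 1: Maru vs Dumpling House — 4–7, Dumpling House advances.
Round 2: Dumpling House vs Grove — 6–5, Dumpling House advances.
Round 3: Dumpling House vs Basil — 10–1, Dumpling House advances.
Round 4: Dumpling House vs Ember — 3–8, Ember advances.
The agenda winner is Ember.

Ember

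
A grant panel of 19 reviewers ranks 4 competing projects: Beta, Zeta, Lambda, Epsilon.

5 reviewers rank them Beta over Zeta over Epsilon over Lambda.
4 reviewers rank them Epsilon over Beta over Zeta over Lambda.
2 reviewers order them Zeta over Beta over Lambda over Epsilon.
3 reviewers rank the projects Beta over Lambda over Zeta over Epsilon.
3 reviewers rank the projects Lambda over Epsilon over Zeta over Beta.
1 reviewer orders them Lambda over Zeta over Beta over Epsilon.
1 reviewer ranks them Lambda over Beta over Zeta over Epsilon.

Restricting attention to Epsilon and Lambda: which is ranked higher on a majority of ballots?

Lambda

Ballots ranking Epsilon above Lambda: 5 + 4 = 9.
Ballots ranking Lambda above Epsilon: 19 − 9 = 10.
Lambda wins the head-to-head 10–9.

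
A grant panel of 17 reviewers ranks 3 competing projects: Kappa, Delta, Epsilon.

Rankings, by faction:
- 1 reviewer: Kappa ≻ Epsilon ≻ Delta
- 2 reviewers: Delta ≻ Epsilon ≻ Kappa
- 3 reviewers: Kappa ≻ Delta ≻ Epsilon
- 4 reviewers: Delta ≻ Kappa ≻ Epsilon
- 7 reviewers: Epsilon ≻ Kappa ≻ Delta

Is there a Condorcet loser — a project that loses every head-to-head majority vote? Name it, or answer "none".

none

Pairwise majorities:
Kappa vs Delta: Kappa wins 11–6.
Kappa vs Epsilon: Kappa is ranked higher on 1+3+4 = 8 ballots, Epsilon on 9. Epsilon wins 9–8.
Delta vs Epsilon: 9 to 8, Delta.
Every project wins at least one matchup (Kappa beats Delta; Delta beats Epsilon; Epsilon beats Kappa), so there is no Condorcet loser.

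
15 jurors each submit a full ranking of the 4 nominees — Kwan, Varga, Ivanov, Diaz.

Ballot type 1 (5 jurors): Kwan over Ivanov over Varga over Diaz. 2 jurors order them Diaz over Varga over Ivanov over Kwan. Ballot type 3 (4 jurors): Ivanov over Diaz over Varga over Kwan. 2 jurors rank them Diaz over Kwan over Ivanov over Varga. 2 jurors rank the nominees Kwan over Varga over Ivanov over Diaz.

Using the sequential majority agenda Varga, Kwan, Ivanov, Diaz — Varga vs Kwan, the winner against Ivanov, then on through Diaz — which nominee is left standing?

Round 1: Varga vs Kwan — 6–9, Kwan advances.
Round 2: Kwan vs Ivanov — 9–6, Kwan advances.
Round 3: Kwan vs Diaz — 7–8, Diaz advances.
The agenda winner is Diaz.

Diaz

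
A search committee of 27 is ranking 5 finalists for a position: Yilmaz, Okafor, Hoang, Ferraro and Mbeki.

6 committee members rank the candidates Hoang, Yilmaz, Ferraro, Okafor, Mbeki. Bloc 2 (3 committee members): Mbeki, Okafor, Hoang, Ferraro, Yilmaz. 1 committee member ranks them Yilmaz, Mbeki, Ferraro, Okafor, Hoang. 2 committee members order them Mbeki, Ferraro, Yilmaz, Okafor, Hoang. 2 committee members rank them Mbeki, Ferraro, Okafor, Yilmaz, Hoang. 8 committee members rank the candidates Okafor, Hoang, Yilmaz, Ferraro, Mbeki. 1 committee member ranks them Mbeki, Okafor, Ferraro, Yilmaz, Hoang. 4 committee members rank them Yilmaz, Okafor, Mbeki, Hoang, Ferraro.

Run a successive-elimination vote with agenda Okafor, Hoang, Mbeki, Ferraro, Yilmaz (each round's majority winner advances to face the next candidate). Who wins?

Okafor

Round 1: Okafor vs Hoang — 21–6, Okafor advances.
Round 2: Okafor vs Mbeki — 18–9, Okafor advances.
Round 3: Okafor vs Ferraro — 16–11, Okafor advances.
Round 4: Okafor vs Yilmaz — 14–13, Okafor advances.
The agenda winner is Okafor.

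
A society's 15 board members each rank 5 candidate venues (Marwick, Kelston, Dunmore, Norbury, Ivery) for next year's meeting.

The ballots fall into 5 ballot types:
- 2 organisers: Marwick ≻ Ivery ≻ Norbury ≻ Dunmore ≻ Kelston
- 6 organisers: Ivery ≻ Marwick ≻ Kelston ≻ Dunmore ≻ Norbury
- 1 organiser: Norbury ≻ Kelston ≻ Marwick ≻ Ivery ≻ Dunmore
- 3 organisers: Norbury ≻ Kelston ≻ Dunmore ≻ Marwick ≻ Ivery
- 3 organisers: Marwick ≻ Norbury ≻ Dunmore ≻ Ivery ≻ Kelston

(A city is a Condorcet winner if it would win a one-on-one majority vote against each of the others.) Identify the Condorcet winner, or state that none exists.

Marwick

Check each pair by majority over 15 ballots:
Marwick vs Kelston: Marwick preferred on 2+6+3 = 11 ballots; Marwick wins 11–4.
Marwick vs Dunmore: Marwick is ranked higher on 2+6+1+3 = 12 ballots, Dunmore on 3. Marwick wins 12–3.
Marwick vs Norbury: 2+6+3 = 11 for Marwick, 4 for Norbury — Marwick by 11–4.
Marwick vs Ivery: Marwick preferred on 2+1+3+3 = 9 ballots; Marwick wins 9–6.
Kelston vs Dunmore: Kelston preferred on 6+1+3 = 10 ballots; Kelston wins 10–5.
Kelston vs Norbury: 6 to 9, Norbury.
Kelston vs Ivery: 4 to 11, Ivery.
Dunmore vs Norbury: 6 for Dunmore, 9 for Norbury — Norbury by 9–6.
Dunmore vs Ivery: 6 to 9, Ivery.
Norbury vs Ivery: Norbury preferred on 1+3+3 = 7 ballots; Ivery wins 8–7.
Marwick defeats every rival head-to-head and is the Condorcet winner.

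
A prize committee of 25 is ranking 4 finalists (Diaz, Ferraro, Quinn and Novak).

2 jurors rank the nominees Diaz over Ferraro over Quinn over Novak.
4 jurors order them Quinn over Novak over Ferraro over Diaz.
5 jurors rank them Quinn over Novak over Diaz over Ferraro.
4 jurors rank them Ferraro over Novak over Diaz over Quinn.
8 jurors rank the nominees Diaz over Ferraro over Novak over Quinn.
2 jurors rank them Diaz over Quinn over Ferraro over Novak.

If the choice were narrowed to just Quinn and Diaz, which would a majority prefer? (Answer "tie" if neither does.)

Ballots ranking Quinn above Diaz: 4 + 5 = 9.
Ballots ranking Diaz above Quinn: 25 − 9 = 16.
Diaz wins the head-to-head 16–9.

Diaz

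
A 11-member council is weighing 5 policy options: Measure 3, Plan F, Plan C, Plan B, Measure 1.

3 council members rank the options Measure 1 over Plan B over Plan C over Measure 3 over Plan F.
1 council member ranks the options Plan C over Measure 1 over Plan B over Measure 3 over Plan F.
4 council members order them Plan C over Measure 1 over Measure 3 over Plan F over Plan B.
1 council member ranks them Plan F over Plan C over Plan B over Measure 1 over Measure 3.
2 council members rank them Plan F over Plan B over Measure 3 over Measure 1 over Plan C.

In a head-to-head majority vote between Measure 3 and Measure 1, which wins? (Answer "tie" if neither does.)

Ballots ranking Measure 3 above Measure 1: 2.
Ballots ranking Measure 1 above Measure 3: 11 − 2 = 9.
Measure 1 wins the head-to-head 9–2.

Measure 1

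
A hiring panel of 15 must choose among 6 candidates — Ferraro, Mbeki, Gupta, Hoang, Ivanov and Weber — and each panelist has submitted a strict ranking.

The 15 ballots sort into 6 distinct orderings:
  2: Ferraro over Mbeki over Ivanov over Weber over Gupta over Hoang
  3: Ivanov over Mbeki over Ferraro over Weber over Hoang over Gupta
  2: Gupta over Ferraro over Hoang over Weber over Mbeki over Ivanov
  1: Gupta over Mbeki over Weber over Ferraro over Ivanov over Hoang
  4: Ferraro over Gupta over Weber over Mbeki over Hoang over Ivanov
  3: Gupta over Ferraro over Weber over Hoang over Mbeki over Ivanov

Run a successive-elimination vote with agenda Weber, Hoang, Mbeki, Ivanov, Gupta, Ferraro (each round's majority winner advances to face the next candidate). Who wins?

Round 1: Weber vs Hoang — 13–2, Weber advances.
Round 2: Weber vs Mbeki — 9–6, Weber advances.
Round 3: Weber vs Ivanov — 10–5, Weber advances.
Round 4: Weber vs Gupta — 5–10, Gupta advances.
Round 5: Gupta vs Ferraro — 6–9, Ferraro advances.
Ferraro survives the agenda.

Ferraro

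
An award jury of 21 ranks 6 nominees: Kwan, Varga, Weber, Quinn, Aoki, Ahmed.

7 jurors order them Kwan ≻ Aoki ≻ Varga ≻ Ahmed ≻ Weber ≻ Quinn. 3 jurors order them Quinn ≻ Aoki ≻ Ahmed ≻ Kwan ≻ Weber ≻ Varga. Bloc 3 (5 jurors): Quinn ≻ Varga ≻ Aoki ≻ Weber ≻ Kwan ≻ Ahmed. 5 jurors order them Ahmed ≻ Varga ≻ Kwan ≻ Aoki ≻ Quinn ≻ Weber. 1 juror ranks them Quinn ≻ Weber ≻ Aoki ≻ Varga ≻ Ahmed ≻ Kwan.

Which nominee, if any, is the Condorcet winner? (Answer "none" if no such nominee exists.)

Pairwise majorities:
Kwan vs Varga: Varga, 11–10.
Kwan vs Weber: 15 to 6, Kwan.
Kwan vs Quinn: 12 to 9, Kwan.
Kwan vs Aoki: Kwan wins 12–9.
Kwan vs Ahmed: 12 to 9, Kwan.
Varga vs Weber: Varga preferred on 7+5+5 = 17 ballots; Varga wins 17–4.
Varga vs Quinn: Varga wins 12–9.
Varga vs Aoki: Varga is ranked higher on 5+5 = 10 ballots, Aoki on 11. Aoki wins 11–10.
Varga–Ahmed: Varga 13–8.
Weber–Quinn: Quinn 14–7.
Weber vs Aoki: Aoki wins 20–1.
Weber vs Ahmed: Weber preferred on 5+1 = 6 ballots; Ahmed wins 15–6.
Quinn vs Aoki: Aoki, 12–9.
Quinn vs Ahmed: Ahmed wins 12–9.
Aoki vs Ahmed: 16 to 5, Aoki.
Every nominee loses at least once (Kwan loses to Varga; Varga loses to Aoki; Weber loses to Kwan; Quinn loses to Kwan; Aoki loses to Kwan; Ahmed loses to Kwan). The majority relation contains the cycle Kwan beats Aoki beats Varga beats Kwan, so there is no Condorcet winner.

none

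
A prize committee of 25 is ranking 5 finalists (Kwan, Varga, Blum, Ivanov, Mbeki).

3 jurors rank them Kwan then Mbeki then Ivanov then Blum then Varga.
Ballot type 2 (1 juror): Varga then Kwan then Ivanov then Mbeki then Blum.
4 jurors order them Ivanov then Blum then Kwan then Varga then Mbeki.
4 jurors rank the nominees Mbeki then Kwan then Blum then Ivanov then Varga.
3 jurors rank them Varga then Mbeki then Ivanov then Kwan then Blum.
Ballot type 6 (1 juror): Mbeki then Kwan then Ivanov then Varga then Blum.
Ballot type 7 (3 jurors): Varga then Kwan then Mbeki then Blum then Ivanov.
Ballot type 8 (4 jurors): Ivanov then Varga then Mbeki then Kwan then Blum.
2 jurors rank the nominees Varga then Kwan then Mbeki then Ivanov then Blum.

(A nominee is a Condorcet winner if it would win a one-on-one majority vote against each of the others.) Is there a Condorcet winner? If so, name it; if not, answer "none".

Head-to-head results (25 jurors):
Kwan vs Varga: Varga, 13–12.
Kwan vs Blum: 21 to 4, Kwan.
Kwan vs Ivanov: Kwan, 14–11.
Kwan vs Mbeki: 13 to 12, Kwan.
Varga vs Blum: 1+3+1+3+4+2 = 14 for Varga, 11 for Blum — Varga by 14–11.
Varga vs Ivanov: 1+3+3+2 = 9 for Varga, 16 for Ivanov — Ivanov by 16–9.
Varga vs Mbeki: Varga preferred on 1+4+3+3+4+2 = 17 ballots; Varga wins 17–8.
Blum vs Ivanov: Ivanov, 18–7.
Blum vs Mbeki: 4 to 21, Mbeki.
Ivanov vs Mbeki: Mbeki wins 16–9.
Every nominee loses at least once (Kwan loses to Varga; Varga loses to Ivanov; Blum loses to Kwan; Ivanov loses to Kwan; Mbeki loses to Kwan). The majority relation contains the cycle Kwan > Ivanov > Varga > Kwan, so there is no Condorcet winner.

none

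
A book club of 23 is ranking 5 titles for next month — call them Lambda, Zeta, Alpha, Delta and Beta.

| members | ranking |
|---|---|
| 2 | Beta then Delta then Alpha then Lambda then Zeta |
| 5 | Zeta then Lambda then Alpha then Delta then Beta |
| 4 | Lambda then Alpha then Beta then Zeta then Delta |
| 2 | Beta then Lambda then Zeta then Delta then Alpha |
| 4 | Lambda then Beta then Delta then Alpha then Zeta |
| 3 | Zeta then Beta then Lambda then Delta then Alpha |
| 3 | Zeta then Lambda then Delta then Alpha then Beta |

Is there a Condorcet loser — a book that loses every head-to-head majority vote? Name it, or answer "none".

Pairwise majorities:
Lambda vs Zeta: 12 to 11, Lambda.
Lambda vs Alpha: Lambda, 21–2.
Lambda vs Delta: Lambda wins 21–2.
Lambda–Beta: Lambda 16–7.
Zeta–Alpha: Zeta 13–10.
Zeta vs Delta: 5+4+2+3+3 = 17 for Zeta, 6 for Delta — Zeta by 17–6.
Zeta–Beta: Beta 12–11.
Alpha vs Delta: Delta, 14–9.
Alpha vs Beta: Alpha, 12–11.
Delta vs Beta: 5+3 = 8 for Delta, 15 for Beta — Beta by 15–8.
No book is winless: Lambda beats Zeta; Zeta beats Alpha; Alpha beats Beta; Delta beats Alpha; Beta beats Zeta. There is no Condorcet loser.

none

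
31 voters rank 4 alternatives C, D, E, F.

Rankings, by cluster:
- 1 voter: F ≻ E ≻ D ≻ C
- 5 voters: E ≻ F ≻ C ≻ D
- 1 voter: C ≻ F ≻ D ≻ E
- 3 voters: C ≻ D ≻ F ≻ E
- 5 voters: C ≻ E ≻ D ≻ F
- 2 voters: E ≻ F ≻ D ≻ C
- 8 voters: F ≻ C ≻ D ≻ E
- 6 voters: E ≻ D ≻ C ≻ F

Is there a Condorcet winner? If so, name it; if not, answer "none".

Pairwise majorities:
C vs D: C wins 22–9.
C vs E: C, 17–14.
C vs F: F wins 16–15.
D–E: E 19–12.
D–F: F 17–14.
E vs F: E wins 18–13.
No alternative is unbeaten: C loses to F; D loses to C; E loses to C; F loses to E. In particular C > E > F > C is a majority cycle — no Condorcet winner exists.

none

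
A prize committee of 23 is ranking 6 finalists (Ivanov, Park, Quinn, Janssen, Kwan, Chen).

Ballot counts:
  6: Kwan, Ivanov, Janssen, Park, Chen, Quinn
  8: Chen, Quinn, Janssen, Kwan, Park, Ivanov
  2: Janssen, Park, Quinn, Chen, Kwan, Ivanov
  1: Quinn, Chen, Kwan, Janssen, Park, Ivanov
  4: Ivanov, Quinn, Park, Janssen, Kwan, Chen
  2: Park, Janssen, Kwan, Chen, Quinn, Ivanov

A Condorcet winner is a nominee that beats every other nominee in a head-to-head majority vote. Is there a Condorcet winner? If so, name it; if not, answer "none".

none

Check each pair by majority over 23 ballots:
Ivanov–Park: Park 13–10.
Ivanov vs Quinn: Ivanov is ranked higher on 6+4 = 10 ballots, Quinn on 13. Quinn wins 13–10.
Ivanov vs Janssen: Janssen wins 13–10.
Ivanov vs Kwan: Ivanov is ranked higher on 4 ballots, Kwan on 19. Kwan wins 19–4.
Ivanov vs Chen: 10 to 13, Chen.
Park vs Quinn: Quinn, 13–10.
Park vs Janssen: Janssen wins 17–6.
Park vs Kwan: Park is ranked higher on 2+4+2 = 8 ballots, Kwan on 15. Kwan wins 15–8.
Park vs Chen: 6+2+4+2 = 14 for Park, 9 for Chen — Park by 14–9.
Quinn vs Janssen: 13 to 10, Quinn.
Quinn vs Kwan: 15 to 8, Quinn.
Quinn vs Chen: Quinn is ranked higher on 2+1+4 = 7 ballots, Chen on 16. Chen wins 16–7.
Janssen vs Kwan: Janssen, 16–7.
Janssen vs Chen: 6+2+4+2 = 14 for Janssen, 9 for Chen — Janssen by 14–9.
Kwan vs Chen: Kwan wins 12–11.
Each nominee drops at least one matchup (Ivanov loses to Park; Park loses to Quinn; Quinn loses to Chen; Janssen loses to Quinn; Kwan loses to Quinn; Chen loses to Park); the cycle Park → Chen → Quinn → Park rules out a Condorcet winner.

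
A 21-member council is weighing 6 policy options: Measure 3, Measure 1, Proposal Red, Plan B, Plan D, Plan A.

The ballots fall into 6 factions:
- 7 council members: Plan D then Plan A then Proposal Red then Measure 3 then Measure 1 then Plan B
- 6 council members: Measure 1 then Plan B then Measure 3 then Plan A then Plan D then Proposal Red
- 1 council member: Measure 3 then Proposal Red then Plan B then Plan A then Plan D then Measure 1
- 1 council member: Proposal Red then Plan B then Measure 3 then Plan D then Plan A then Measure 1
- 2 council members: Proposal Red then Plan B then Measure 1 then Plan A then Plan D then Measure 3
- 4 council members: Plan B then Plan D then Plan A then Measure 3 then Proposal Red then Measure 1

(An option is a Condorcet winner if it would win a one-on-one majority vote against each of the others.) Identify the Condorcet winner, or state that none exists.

none

Check each pair by majority over 21 ballots:
Measure 3 vs Measure 1: 13 to 8, Measure 3.
Measure 3 vs Proposal Red: 6+1+4 = 11 for Measure 3, 10 for Proposal Red — Measure 3 by 11–10.
Measure 3 vs Plan B: 7+1 = 8 for Measure 3, 13 for Plan B — Plan B by 13–8.
Measure 3 vs Plan D: Measure 3 preferred on 6+1+1 = 8 ballots; Plan D wins 13–8.
Measure 3 vs Plan A: Measure 3 preferred on 6+1+1 = 8 ballots; Plan A wins 13–8.
Measure 1 vs Proposal Red: Measure 1 preferred on 6 ballots; Proposal Red wins 15–6.
Measure 1 vs Plan B: Measure 1 preferred on 7+6 = 13 ballots; Measure 1 wins 13–8.
Measure 1 vs Plan D: Measure 1 is ranked higher on 6+2 = 8 ballots, Plan D on 13. Plan D wins 13–8.
Measure 1 vs Plan A: Measure 1 preferred on 6+2 = 8 ballots; Plan A wins 13–8.
Proposal Red vs Plan B: 7+1+1+2 = 11 for Proposal Red, 10 for Plan B — Proposal Red by 11–10.
Proposal Red vs Plan D: 1+1+2 = 4 for Proposal Red, 17 for Plan D — Plan D by 17–4.
Proposal Red vs Plan A: 4 to 17, Plan A.
Plan B vs Plan D: Plan B is ranked higher on 6+1+1+2+4 = 14 ballots, Plan D on 7. Plan B wins 14–7.
Plan B vs Plan A: Plan B is ranked higher on 6+1+1+2+4 = 14 ballots, Plan A on 7. Plan B wins 14–7.
Plan D vs Plan A: 7+1+4 = 12 for Plan D, 9 for Plan A — Plan D by 12–9.
No option is unbeaten: Measure 3 loses to Plan B; Measure 1 loses to Measure 3; Proposal Red loses to Measure 3; Plan B loses to Measure 1; Plan D loses to Plan B; Plan A loses to Plan B. In particular Measure 3 > Measure 1 > Plan B > Measure 3 is a majority cycle — no Condorcet winner exists.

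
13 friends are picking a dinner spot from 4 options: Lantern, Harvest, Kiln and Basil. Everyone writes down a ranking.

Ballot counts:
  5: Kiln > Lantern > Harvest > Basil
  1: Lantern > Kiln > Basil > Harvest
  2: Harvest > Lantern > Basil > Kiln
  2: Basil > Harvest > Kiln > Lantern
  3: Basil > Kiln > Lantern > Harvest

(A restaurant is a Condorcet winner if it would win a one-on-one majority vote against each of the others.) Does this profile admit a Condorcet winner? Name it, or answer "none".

Check each pair by majority over 13 ballots:
Lantern vs Harvest: 9 to 4, Lantern.
Lantern vs Kiln: 3 to 10, Kiln.
Lantern vs Basil: Lantern, 8–5.
Harvest vs Kiln: Harvest is ranked higher on 2+2 = 4 ballots, Kiln on 9. Kiln wins 9–4.
Harvest vs Basil: Harvest, 7–6.
Kiln vs Basil: Basil wins 7–6.
Each restaurant drops at least one matchup (Lantern loses to Kiln; Harvest loses to Lantern; Kiln loses to Basil; Basil loses to Lantern); the cycle Lantern beats Basil beats Kiln beats Lantern rules out a Condorcet winner.

none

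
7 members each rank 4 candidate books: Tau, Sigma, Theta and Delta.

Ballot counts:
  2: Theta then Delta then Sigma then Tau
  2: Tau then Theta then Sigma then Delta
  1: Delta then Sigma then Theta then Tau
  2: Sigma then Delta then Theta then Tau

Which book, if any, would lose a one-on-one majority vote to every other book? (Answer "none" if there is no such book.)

Tau

Pairwise majorities:
Tau vs Sigma: 2 to 5, Sigma.
Tau vs Theta: Theta, 5–2.
Tau vs Delta: Tau is ranked higher on 2 ballots, Delta on 5. Delta wins 5–2.
Sigma vs Theta: 3 to 4, Theta.
Sigma vs Delta: 2+2 = 4 for Sigma, 3 for Delta — Sigma by 4–3.
Theta–Delta: Theta 4–3.
Tau loses to every other book — it is the Condorcet loser.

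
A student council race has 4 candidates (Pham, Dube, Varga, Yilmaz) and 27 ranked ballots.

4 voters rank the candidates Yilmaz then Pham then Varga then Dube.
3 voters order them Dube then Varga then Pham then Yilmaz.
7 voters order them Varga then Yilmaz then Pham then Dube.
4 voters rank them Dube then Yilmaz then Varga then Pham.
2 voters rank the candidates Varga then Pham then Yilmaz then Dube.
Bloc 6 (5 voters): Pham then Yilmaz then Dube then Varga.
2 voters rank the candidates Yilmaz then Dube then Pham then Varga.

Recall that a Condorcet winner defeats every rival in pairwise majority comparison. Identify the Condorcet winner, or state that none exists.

Yilmaz

Head-to-head results (27 voters):
Pham–Dube: Pham 18–9.
Pham vs Varga: 11 to 16, Varga.
Pham vs Yilmaz: 3+2+5 = 10 for Pham, 17 for Yilmaz — Yilmaz by 17–10.
Dube vs Varga: Dube is ranked higher on 3+4+5+2 = 14 ballots, Varga on 13. Dube wins 14–13.
Dube vs Yilmaz: Yilmaz, 20–7.
Varga vs Yilmaz: Yilmaz wins 15–12.
Yilmaz wins every pairwise contest, so Yilmaz is the Condorcet winner.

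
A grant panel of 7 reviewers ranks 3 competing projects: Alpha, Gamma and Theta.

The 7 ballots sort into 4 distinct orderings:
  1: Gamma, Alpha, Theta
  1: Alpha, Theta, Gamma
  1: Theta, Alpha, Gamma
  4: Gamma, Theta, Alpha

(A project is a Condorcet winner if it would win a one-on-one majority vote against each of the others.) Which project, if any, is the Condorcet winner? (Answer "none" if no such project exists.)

Head-to-head results (7 reviewers):
Alpha vs Gamma: 1+1 = 2 for Alpha, 5 for Gamma — Gamma by 5–2.
Alpha vs Theta: 1+1 = 2 for Alpha, 5 for Theta — Theta by 5–2.
Gamma–Theta: Gamma 5–2.
Gamma beats each of Alpha, Theta — Gamma is the Condorcet winner.

Gamma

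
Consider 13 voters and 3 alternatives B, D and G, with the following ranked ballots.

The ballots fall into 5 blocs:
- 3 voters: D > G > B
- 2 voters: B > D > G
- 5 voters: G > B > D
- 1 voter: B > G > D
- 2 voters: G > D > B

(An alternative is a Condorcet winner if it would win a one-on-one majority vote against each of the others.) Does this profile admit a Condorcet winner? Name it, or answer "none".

G

Pairwise majorities:
B vs D: B wins 8–5.
B vs G: G wins 10–3.
D vs G: G, 8–5.
G defeats every rival head-to-head and is the Condorcet winner.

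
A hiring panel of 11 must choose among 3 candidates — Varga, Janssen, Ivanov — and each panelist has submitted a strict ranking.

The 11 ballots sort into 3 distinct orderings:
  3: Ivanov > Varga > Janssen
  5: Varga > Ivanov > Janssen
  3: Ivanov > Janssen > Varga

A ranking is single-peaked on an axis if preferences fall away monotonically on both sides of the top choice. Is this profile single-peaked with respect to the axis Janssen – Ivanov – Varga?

yes

Axis positions: Janssen=1, Ivanov=2, Varga=3.
Ballot type 1 (peak Ivanov at position 2): ranking walks positions 2-3-1, expanding outward from the peak — single-peaked.
Ballot type 2 (peak Varga at position 3): ranking walks positions 3-2-1, expanding outward from the peak — single-peaked.
Ballot type 3 (peak Ivanov at position 2): ranking walks positions 2-1-3, expanding outward from the peak — single-peaked.
Every ranking is single-peaked on this axis.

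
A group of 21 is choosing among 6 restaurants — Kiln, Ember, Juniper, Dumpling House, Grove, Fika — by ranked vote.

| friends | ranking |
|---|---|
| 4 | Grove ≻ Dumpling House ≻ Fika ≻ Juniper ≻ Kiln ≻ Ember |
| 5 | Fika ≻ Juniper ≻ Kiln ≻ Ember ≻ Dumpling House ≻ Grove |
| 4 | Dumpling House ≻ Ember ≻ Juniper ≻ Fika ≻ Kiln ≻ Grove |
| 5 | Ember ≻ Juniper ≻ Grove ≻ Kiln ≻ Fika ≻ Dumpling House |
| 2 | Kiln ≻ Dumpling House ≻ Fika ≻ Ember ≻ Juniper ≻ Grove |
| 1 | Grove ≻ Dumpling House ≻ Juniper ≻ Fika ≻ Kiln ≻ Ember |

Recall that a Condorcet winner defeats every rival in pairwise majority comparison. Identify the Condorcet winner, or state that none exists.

none

Check each pair by majority over 21 ballots:
Kiln–Ember: Kiln 12–9.
Kiln–Juniper: Juniper 19–2.
Kiln vs Dumpling House: Kiln wins 12–9.
Kiln vs Grove: Kiln, 11–10.
Kiln–Fika: Fika 14–7.
Ember vs Juniper: Ember wins 11–10.
Ember–Dumpling House: Dumpling House 11–10.
Ember vs Grove: Ember wins 16–5.
Ember vs Fika: Fika wins 12–9.
Juniper–Dumpling House: Dumpling House 11–10.
Juniper–Grove: Juniper 16–5.
Juniper vs Fika: Fika, 11–10.
Dumpling House vs Grove: Dumpling House wins 11–10.
Dumpling House–Fika: Dumpling House 11–10.
Grove–Fika: Fika 11–10.
Each restaurant drops at least one matchup (Kiln loses to Juniper; Ember loses to Kiln; Juniper loses to Ember; Dumpling House loses to Kiln; Grove loses to Kiln; Fika loses to Dumpling House); the cycle Kiln beats Ember beats Juniper beats Kiln rules out a Condorcet winner.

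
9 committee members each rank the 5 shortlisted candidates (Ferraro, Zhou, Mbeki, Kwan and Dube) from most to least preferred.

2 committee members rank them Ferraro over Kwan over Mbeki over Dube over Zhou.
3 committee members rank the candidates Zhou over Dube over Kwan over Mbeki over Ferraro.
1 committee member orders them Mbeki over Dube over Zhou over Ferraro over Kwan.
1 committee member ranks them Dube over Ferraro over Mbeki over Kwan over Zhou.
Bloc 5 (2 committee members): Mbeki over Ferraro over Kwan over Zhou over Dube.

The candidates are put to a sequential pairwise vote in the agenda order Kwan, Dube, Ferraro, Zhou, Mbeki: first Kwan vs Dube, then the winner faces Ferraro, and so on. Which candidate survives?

Round 1: Kwan vs Dube — 4–5, Dube advances.
Round 2: Dube vs Ferraro — 5–4, Dube advances.
Round 3: Dube vs Zhou — 4–5, Zhou advances.
Round 4: Zhou vs Mbeki — 3–6, Mbeki advances.
Mbeki survives the agenda.

Mbeki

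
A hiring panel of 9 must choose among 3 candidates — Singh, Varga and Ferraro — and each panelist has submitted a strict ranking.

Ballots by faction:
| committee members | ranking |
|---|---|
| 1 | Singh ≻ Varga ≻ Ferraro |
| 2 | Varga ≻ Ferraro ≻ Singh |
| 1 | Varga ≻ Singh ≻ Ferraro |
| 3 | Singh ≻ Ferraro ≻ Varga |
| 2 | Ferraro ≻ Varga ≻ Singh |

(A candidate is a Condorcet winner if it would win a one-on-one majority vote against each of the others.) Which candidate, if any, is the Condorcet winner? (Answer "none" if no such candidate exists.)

Head-to-head results (9 committee members):
Singh vs Varga: Varga, 5–4.
Singh–Ferraro: Singh 5–4.
Varga–Ferraro: Ferraro 5–4.
Each candidate drops at least one matchup (Singh loses to Varga; Varga loses to Ferraro; Ferraro loses to Singh); the cycle Singh → Ferraro → Varga → Singh rules out a Condorcet winner.

none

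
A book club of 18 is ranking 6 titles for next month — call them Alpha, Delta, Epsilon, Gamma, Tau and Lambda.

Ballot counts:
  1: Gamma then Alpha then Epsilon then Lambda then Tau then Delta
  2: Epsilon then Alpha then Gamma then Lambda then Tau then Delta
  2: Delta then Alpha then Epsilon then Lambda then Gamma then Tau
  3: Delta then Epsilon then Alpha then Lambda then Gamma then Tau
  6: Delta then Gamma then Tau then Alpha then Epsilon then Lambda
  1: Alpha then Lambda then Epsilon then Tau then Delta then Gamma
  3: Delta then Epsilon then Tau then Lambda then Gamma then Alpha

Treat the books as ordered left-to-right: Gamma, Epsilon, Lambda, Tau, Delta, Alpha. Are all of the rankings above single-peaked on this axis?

no

Axis positions: Gamma=1, Epsilon=2, Lambda=3, Tau=4, Delta=5, Alpha=6.
Ballot type 1: ranking walks positions 1-6-2-3-4-5; Alpha is ranked above Epsilon even though Epsilon lies between Alpha and the peak Gamma on the axis — preferences dip and rise again. Not single-peaked.
Ballot type 2: ranking walks positions 2-6-1-3-4-5; Alpha is ranked above Lambda even though Lambda lies between Alpha and the peak Epsilon on the axis — preferences dip and rise again. Not single-peaked.
Ballot type 3: ranking walks positions 5-6-2-3-1-4; Epsilon is ranked above Tau even though Tau lies between Epsilon and the peak Delta on the axis — preferences dip and rise again. Not single-peaked.
Ballot type 4: ranking walks positions 5-2-6-3-1-4; Epsilon is ranked above Tau even though Tau lies between Epsilon and the peak Delta on the axis — preferences dip and rise again. Not single-peaked.
Ballot type 5: ranking walks positions 5-1-4-6-2-3; Gamma is ranked above Tau even though Tau lies between Gamma and the peak Delta on the axis — preferences dip and rise again. Not single-peaked.
Ballot type 6: ranking walks positions 6-3-2-4-5-1; Lambda is ranked above Delta even though Delta lies between Lambda and the peak Alpha on the axis — preferences dip and rise again. Not single-peaked.
Ballot type 7: ranking walks positions 5-2-4-3-1-6; Epsilon is ranked above Tau even though Tau lies between Epsilon and the peak Delta on the axis — preferences dip and rise again. Not single-peaked.
Ballot type 1 violates single-peakedness, so the profile is not single-peaked on this axis.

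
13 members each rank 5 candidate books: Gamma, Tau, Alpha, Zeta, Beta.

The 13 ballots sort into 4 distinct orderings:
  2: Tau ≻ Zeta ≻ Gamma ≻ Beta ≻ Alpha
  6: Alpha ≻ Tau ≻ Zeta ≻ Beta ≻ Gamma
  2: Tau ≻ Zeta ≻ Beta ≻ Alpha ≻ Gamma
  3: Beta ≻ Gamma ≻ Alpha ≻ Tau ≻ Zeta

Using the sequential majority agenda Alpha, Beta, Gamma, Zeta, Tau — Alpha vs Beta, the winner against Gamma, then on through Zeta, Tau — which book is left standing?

Round 1: Alpha vs Beta — 6–7, Beta advances.
Round 2: Beta vs Gamma — 11–2, Beta advances.
Round 3: Beta vs Zeta — 3–10, Zeta advances.
Round 4: Zeta vs Tau — 0–13, Tau advances.
The agenda winner is Tau.

Tau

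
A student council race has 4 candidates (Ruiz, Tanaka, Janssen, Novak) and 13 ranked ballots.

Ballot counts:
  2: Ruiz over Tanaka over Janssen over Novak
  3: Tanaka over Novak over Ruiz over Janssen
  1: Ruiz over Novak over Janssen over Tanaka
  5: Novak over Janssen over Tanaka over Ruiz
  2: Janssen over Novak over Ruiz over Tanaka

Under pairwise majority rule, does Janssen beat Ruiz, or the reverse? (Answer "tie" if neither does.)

Janssen

Ballots ranking Janssen above Ruiz: 5 + 2 = 7.
Ballots ranking Ruiz above Janssen: 13 − 7 = 6.
Janssen wins the head-to-head 7–6.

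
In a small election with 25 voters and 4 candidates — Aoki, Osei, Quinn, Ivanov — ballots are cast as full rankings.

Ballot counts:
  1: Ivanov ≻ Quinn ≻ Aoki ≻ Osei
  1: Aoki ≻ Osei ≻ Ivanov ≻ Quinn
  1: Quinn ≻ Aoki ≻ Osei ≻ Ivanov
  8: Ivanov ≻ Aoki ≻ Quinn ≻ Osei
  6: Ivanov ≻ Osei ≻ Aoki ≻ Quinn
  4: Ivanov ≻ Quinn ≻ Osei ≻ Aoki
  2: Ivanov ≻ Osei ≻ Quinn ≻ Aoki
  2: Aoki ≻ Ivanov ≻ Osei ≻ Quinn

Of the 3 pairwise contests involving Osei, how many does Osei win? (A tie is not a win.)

Osei against each rival (25 voters):
Osei vs Aoki: 12 to 13, Aoki.
Osei–Quinn: Quinn 14–11.
Osei vs Ivanov: 2 to 23, Ivanov.
Osei beats no one; loses to Aoki, Quinn, Ivanov — 0 pairwise wins.

0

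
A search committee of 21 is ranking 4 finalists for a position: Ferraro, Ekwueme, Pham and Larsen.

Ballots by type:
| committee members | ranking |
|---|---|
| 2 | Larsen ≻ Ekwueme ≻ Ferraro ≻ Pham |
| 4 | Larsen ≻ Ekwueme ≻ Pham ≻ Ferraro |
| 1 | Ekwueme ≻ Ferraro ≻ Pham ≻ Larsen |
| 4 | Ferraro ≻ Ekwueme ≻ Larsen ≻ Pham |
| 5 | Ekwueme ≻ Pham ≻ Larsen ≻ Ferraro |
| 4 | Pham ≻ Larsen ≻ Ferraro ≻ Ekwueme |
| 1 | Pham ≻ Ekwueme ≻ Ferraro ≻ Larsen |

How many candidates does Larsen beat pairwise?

1

Larsen against each rival (21 committee members):
Larsen vs Ferraro: 15 to 6, Larsen.
Larsen vs Ekwueme: Larsen is ranked higher on 2+4+4 = 10 ballots, Ekwueme on 11. Ekwueme wins 11–10.
Larsen vs Pham: Pham, 11–10.
Larsen beats Ferraro; loses to Ekwueme, Pham — 1 pairwise win.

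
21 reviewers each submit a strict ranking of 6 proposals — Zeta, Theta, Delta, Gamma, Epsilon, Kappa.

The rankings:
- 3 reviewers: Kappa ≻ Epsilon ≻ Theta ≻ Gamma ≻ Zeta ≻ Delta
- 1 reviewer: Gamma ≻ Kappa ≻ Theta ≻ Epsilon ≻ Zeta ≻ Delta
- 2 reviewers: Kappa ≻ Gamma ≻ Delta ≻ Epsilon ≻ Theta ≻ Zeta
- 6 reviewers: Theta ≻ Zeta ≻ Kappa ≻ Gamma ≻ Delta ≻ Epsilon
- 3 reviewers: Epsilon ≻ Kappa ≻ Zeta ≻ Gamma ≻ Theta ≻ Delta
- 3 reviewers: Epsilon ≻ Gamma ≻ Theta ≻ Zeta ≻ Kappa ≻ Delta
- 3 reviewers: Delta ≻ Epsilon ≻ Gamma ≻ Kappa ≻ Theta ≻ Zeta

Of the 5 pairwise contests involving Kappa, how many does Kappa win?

5

Kappa against each rival (21 reviewers):
Kappa vs Zeta: Kappa is ranked higher on 3+1+2+3+3 = 12 ballots, Zeta on 9. Kappa wins 12–9.
Kappa vs Theta: 12 to 9, Kappa.
Kappa vs Delta: Kappa, 18–3.
Kappa vs Gamma: Kappa wins 14–7.
Kappa vs Epsilon: Kappa preferred on 3+1+2+6 = 12 ballots; Kappa wins 12–9.
Kappa beats Zeta, Theta, Delta, Gamma, Epsilon — 5 pairwise wins.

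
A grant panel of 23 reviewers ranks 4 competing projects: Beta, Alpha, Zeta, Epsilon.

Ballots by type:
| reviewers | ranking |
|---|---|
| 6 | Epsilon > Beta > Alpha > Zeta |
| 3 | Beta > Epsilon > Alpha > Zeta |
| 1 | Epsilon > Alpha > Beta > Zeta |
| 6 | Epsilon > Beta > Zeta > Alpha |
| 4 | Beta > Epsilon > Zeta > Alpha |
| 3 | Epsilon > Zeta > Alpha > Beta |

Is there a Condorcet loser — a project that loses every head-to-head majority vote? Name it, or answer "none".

Alpha

Head-to-head results (23 reviewers):
Beta vs Alpha: Beta, 19–4.
Beta vs Zeta: Beta wins 20–3.
Beta vs Epsilon: Epsilon wins 16–7.
Alpha vs Zeta: 6+3+1 = 10 for Alpha, 13 for Zeta — Zeta by 13–10.
Alpha vs Epsilon: Alpha preferred on 0 ballots; Epsilon wins 23–0.
Zeta–Epsilon: Epsilon 23–0.
Alpha is beaten in every head-to-head and is the Condorcet loser.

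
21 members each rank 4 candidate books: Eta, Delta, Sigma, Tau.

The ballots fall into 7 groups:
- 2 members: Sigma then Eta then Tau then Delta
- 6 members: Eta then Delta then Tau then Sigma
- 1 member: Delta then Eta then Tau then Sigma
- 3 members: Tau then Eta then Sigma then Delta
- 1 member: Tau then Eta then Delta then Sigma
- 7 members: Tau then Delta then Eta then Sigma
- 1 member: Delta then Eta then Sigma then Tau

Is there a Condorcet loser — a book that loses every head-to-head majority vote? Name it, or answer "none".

Pairwise majorities:
Eta vs Delta: Eta is ranked higher on 2+6+3+1 = 12 ballots, Delta on 9. Eta wins 12–9.
Eta vs Sigma: Eta, 19–2.
Eta–Tau: Tau 11–10.
Delta–Sigma: Delta 16–5.
Delta vs Tau: Tau, 13–8.
Sigma–Tau: Tau 18–3.
Sigma loses to every other book — it is the Condorcet loser.

Sigma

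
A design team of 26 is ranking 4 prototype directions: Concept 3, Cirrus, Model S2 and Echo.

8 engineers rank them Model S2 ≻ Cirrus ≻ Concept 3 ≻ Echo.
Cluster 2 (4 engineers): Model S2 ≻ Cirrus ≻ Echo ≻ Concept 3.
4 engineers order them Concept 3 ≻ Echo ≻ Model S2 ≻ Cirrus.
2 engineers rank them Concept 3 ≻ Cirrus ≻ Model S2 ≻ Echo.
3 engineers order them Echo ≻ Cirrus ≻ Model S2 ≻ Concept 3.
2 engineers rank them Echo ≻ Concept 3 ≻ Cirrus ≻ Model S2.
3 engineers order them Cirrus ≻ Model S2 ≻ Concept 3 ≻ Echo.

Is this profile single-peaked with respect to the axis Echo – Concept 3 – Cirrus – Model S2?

Axis positions: Echo=1, Concept 3=2, Cirrus=3, Model S2=4.
Cluster 1 (peak Model S2 at position 4): ranking walks positions 4-3-2-1, expanding outward from the peak — single-peaked.
Cluster 2: ranking walks positions 4-3-1-2; Echo is ranked above Concept 3 even though Concept 3 lies between Echo and the peak Model S2 on the axis — preferences dip and rise again. Not single-peaked.
Cluster 3: ranking walks positions 2-1-4-3; Model S2 is ranked above Cirrus even though Cirrus lies between Model S2 and the peak Concept 3 on the axis — preferences dip and rise again. Not single-peaked.
Cluster 4 (peak Concept 3 at position 2): ranking walks positions 2-3-4-1, expanding outward from the peak — single-peaked.
Cluster 5: ranking walks positions 1-3-4-2; Cirrus is ranked above Concept 3 even though Concept 3 lies between Cirrus and the peak Echo on the axis — preferences dip and rise again. Not single-peaked.
Cluster 6 (peak Echo at position 1): ranking walks positions 1-2-3-4, expanding outward from the peak — single-peaked.
Cluster 7 (peak Cirrus at position 3): ranking walks positions 3-4-2-1, expanding outward from the peak — single-peaked.
Cluster 2 violates single-peakedness, so the profile is not single-peaked on this axis.

no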